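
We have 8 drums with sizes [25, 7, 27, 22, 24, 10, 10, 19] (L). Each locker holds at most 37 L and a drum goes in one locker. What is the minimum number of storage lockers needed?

Total = 27 + 25 + 24 + 22 + 19 + 10 + 10 + 7 = 144 L.
Lower bound: ⌈144/37⌉ = 4 storage lockers.
Also, 5 drums each exceed 37/2 L, and no two of those can share a locker, so at least 5 storage lockers are needed.
A packing using 5 storage lockers:
  locker 1: 27 + 10 = 37
  locker 2: 25 + 10 = 35
  locker 3: 24 + 7 = 31
  locker 4: 22 = 22
  locker 5: 19 = 19
This matches the lower bound, so 5 is optimal.

5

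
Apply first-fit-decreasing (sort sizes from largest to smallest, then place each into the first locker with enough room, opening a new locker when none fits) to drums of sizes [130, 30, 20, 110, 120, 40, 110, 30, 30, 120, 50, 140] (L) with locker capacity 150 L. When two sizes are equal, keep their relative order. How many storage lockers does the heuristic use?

7

Sorted descending: 140, 130, 120, 120, 110, 110, 50, 40, 30, 30, 30, 20.
  140 → locker 1 (new)  [load 140/150]
  130 → locker 2 (new)  [load 130/150]
  120 → locker 3 (new)  [load 120/150]
  120 → locker 4 (new)  [load 120/150]
  110 → locker 5 (new)  [load 110/150]
  110 → locker 6 (new)  [load 110/150]
  50 → locker 7 (new)  [load 50/150]
  40 → locker 5  [load 150/150]
  30 → locker 3  [load 150/150]
  30 → locker 4  [load 150/150]
  30 → locker 6  [load 140/150]
  20 → locker 2  [load 150/150]
7 storage lockers opened.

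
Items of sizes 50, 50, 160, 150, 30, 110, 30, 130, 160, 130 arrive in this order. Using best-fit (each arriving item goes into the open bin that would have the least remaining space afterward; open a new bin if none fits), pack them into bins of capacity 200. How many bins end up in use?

7

  50 → bin 1 (new)  [load 50/200]
  50 → bin 1  [load 100/200]
  160 → bin 2 (new)  [load 160/200]
  150 → bin 3 (new)  [load 150/200]
  30 → bin 2  [load 190/200]
  110 → bin 4 (new)  [load 110/200]
  30 → bin 3  [load 180/200]
  130 → bin 5 (new)  [load 130/200]
  160 → bin 6 (new)  [load 160/200]
  130 → bin 7 (new)  [load 130/200]
7 bins opened.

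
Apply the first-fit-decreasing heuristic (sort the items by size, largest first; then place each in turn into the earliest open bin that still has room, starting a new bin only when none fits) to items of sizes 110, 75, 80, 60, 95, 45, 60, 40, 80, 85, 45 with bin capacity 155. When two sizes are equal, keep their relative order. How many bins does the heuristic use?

Sorted descending: 110, 95, 85, 80, 80, 75, 60, 60, 45, 45, 40.
  110 → bin 1 (new)  [load 110/155]
  95 → bin 2 (new)  [load 95/155]
  85 → bin 3 (new)  [load 85/155]
  80 → bin 4 (new)  [load 80/155]
  80 → bin 5 (new)  [load 80/155]
  75 → bin 4  [load 155/155]
  60 → bin 2  [load 155/155]
  60 → bin 3  [load 145/155]
  45 → bin 1  [load 155/155]
  45 → bin 5  [load 125/155]
  40 → bin 6 (new)  [load 40/155]
6 bins opened.

6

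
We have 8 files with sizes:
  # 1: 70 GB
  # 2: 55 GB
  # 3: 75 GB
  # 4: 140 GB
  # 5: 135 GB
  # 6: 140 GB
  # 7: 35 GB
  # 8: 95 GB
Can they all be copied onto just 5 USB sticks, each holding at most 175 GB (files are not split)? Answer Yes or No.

Yes

A valid assignment using 5 USB sticks:
  USB stick 1: 140 + 35 = 175
  USB stick 2: 140 = 140
  USB stick 3: 135 = 135
  USB stick 4: 95 + 75 = 170
  USB stick 5: 70 + 55 = 125
Every load is within 175 GB, so 5 USB sticks suffice.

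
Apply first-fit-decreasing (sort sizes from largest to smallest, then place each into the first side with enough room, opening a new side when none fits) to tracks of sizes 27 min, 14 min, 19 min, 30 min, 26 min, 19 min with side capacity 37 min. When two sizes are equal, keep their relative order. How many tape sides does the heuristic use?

5

Sorted descending: 30, 27, 26, 19, 19, 14.
  30 → side 1 (new)  [load 30/37]
  27 → side 2 (new)  [load 27/37]
  26 → side 3 (new)  [load 26/37]
  19 → side 4 (new)  [load 19/37]
  19 → side 5 (new)  [load 19/37]
  14 → side 4  [load 33/37]
5 tape sides opened.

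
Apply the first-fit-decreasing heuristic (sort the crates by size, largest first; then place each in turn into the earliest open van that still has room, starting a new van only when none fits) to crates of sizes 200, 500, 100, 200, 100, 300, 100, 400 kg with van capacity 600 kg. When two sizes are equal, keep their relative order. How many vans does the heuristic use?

Sorted descending: 500, 400, 300, 200, 200, 100, 100, 100.
  500 → van 1 (new)  [load 500/600]
  400 → van 2 (new)  [load 400/600]
  300 → van 3 (new)  [load 300/600]
  200 → van 2  [load 600/600]
  200 → van 3  [load 500/600]
  100 → van 1  [load 600/600]
  100 → van 3  [load 600/600]
  100 → van 4 (new)  [load 100/600]
4 vans opened.

4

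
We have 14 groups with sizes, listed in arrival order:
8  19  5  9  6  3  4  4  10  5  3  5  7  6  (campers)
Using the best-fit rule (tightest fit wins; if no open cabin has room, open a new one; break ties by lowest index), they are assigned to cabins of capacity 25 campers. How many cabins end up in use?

  8 → cabin 1 (new)  [load 8/25]
  19 → cabin 2 (new)  [load 19/25]
  5 → cabin 2  [load 24/25]
  9 → cabin 1  [load 17/25]
  6 → cabin 1  [load 23/25]
  3 → cabin 3 (new)  [load 3/25]
  4 → cabin 3  [load 7/25]
  4 → cabin 3  [load 11/25]
  10 → cabin 3  [load 21/25]
  5 → cabin 4 (new)  [load 5/25]
  3 → cabin 3  [load 24/25]
  5 → cabin 4  [load 10/25]
  7 → cabin 4  [load 17/25]
  6 → cabin 4  [load 23/25]
4 cabins opened.

4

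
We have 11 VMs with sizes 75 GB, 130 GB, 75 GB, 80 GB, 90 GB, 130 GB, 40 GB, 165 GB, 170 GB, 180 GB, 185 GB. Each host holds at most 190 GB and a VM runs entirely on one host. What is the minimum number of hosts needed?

8

Total = 185 + 180 + 170 + 165 + 130 + 130 + 90 + 80 + 75 + 75 + 40 = 1320 GB.
Lower bound: ⌈1320/190⌉ = 7 hosts.
A packing using 8 hosts:
  host 1: 185 = 185
  host 2: 180 = 180
  host 3: 170 = 170
  host 4: 165 = 165
  host 5: 130 + 40 = 170
  host 6: 130 = 130
  host 7: 90 + 80 = 170
  host 8: 75 + 75 = 150
No arrangement into 7 hosts stays within capacity, so 8 is optimal.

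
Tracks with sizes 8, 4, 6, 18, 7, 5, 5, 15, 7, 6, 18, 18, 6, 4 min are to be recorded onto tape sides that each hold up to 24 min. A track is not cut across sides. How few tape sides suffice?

6

Total = 18 + 18 + 18 + 15 + 8 + 7 + 7 + 6 + 6 + 6 + 5 + 5 + 4 + 4 = 127 min.
Lower bound: ⌈127/24⌉ = 6 tape sides.
A packing using 6 tape sides:
  side 1: 18 + 6 = 24
  side 2: 18 + 6 = 24
  side 3: 18 + 6 = 24
  side 4: 15 + 8 = 23
  side 5: 7 + 7 + 5 + 5 = 24
  side 6: 4 + 4 = 8
This matches the lower bound, so 6 is optimal.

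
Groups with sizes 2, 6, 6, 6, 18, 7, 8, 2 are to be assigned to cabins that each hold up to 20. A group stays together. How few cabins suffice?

Total = 18 + 8 + 7 + 6 + 6 + 6 + 2 + 2 = 55.
Lower bound: ⌈55/20⌉ = 3 cabins.
A packing using 3 cabins:
  cabin 1: 18 + 2 = 20
  cabin 2: 8 + 7 + 2 = 17
  cabin 3: 6 + 6 + 6 = 18
This matches the lower bound, so 3 is optimal.

3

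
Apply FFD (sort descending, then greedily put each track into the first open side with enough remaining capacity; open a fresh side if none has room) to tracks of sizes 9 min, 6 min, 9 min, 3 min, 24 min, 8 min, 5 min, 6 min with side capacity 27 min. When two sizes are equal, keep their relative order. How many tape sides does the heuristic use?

3

Sorted descending: 24, 9, 9, 8, 6, 6, 5, 3.
  24 → side 1 (new)  [load 24/27]
  9 → side 2 (new)  [load 9/27]
  9 → side 2  [load 18/27]
  8 → side 2  [load 26/27]
  6 → side 3 (new)  [load 6/27]
  6 → side 3  [load 12/27]
  5 → side 3  [load 17/27]
  3 → side 1  [load 27/27]
3 tape sides opened.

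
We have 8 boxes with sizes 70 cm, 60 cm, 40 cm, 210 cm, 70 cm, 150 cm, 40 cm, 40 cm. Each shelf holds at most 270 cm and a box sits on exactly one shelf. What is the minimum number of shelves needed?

Total = 210 + 150 + 70 + 70 + 60 + 40 + 40 + 40 = 680 cm.
Lower bound: ⌈680/270⌉ = 3 shelves.
A packing using 3 shelves:
  shelf 1: 210 + 60 = 270
  shelf 2: 150 + 70 + 40 = 260
  shelf 3: 70 + 40 + 40 = 150
This matches the lower bound, so 3 is optimal.

3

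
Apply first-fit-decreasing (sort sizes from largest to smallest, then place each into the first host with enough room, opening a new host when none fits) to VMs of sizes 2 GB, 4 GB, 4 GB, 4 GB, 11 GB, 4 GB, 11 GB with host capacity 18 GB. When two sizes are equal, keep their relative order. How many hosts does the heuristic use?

3

Sorted descending: 11, 11, 4, 4, 4, 4, 2.
  11 → host 1 (new)  [load 11/18]
  11 → host 2 (new)  [load 11/18]
  4 → host 1  [load 15/18]
  4 → host 2  [load 15/18]
  4 → host 3 (new)  [load 4/18]
  4 → host 3  [load 8/18]
  2 → host 1  [load 17/18]
3 hosts opened.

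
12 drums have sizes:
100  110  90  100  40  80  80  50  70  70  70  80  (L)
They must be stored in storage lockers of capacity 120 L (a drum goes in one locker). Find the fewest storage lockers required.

Total = 110 + 100 + 100 + 90 + 80 + 80 + 80 + 70 + 70 + 70 + 50 + 40 = 940 L.
Lower bound: ⌈940/120⌉ = 8 storage lockers.
Also, 10 drums each exceed 60 L, and no two of those can share a locker, so at least 10 storage lockers are needed.
A packing using 10 storage lockers:
  locker 1: 110 = 110
  locker 2: 100 = 100
  locker 3: 100 = 100
  locker 4: 90 = 90
  locker 5: 80 + 40 = 120
  locker 6: 80 = 80
  locker 7: 80 = 80
  locker 8: 70 + 50 = 120
  locker 9: 70 = 70
  locker 10: 70 = 70
This matches the lower bound, so 10 is optimal.

10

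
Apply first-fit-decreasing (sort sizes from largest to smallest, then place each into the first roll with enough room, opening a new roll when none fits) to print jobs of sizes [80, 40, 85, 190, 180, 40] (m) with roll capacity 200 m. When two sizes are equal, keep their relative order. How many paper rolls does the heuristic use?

4

Sorted descending: 190, 180, 85, 80, 40, 40.
  190 → roll 1 (new)  [load 190/200]
  180 → roll 2 (new)  [load 180/200]
  85 → roll 3 (new)  [load 85/200]
  80 → roll 3  [load 165/200]
  40 → roll 4 (new)  [load 40/200]
  40 → roll 4  [load 80/200]
4 paper rolls opened.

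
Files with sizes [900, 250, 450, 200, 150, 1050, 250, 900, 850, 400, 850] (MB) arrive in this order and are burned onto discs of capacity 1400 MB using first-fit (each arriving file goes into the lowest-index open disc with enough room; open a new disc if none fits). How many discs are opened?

  900 → disc 1 (new)  [load 900/1400]
  250 → disc 1  [load 1150/1400]
  450 → disc 2 (new)  [load 450/1400]
  200 → disc 1  [load 1350/1400]
  150 → disc 2  [load 600/1400]
  1050 → disc 3 (new)  [load 1050/1400]
  250 → disc 2  [load 850/1400]
  900 → disc 4 (new)  [load 900/1400]
  850 → disc 5 (new)  [load 850/1400]
  400 → disc 2  [load 1250/1400]
  850 → disc 6 (new)  [load 850/1400]
6 discs opened.

6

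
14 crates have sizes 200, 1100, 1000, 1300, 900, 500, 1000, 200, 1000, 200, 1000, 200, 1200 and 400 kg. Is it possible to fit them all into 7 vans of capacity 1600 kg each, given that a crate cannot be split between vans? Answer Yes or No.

Total = 10200 kg; ⌈10200/1600⌉ = 7.
8 crates each exceed half the capacity and cannot share a van, forcing at least 8 vans.
At least 8 vans are required, but only 7 are allowed.

No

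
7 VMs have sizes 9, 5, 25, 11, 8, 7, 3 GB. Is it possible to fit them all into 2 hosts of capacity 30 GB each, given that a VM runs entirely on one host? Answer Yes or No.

No

Total = 68 GB; ⌈68/30⌉ = 3.
At least 3 hosts are required, but only 2 are allowed.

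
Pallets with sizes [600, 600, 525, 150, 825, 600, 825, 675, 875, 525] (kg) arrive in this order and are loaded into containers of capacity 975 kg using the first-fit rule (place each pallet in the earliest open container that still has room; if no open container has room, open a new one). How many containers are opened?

9

  600 → container 1 (new)  [load 600/975]
  600 → container 2 (new)  [load 600/975]
  525 → container 3 (new)  [load 525/975]
  150 → container 1  [load 750/975]
  825 → container 4 (new)  [load 825/975]
  600 → container 5 (new)  [load 600/975]
  825 → container 6 (new)  [load 825/975]
  675 → container 7 (new)  [load 675/975]
  875 → container 8 (new)  [load 875/975]
  525 → container 9 (new)  [load 525/975]
9 containers opened.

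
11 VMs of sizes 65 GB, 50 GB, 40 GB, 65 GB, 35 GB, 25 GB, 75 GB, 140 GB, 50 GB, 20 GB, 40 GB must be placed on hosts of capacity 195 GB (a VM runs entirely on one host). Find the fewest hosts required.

Total = 140 + 75 + 65 + 65 + 50 + 50 + 40 + 40 + 35 + 25 + 20 = 605 GB.
Lower bound: ⌈605/195⌉ = 4 hosts.
A packing using 4 hosts:
  host 1: 140 + 50 = 190
  host 2: 75 + 65 + 50 = 190
  host 3: 65 + 40 + 40 + 35 = 180
  host 4: 25 + 20 = 45
This matches the lower bound, so 4 is optimal.

4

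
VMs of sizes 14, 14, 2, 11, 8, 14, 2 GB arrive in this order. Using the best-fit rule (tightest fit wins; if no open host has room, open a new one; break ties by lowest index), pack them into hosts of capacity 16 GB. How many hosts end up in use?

5

  14 → host 1 (new)  [load 14/16]
  14 → host 2 (new)  [load 14/16]
  2 → host 1  [load 16/16]
  11 → host 3 (new)  [load 11/16]
  8 → host 4 (new)  [load 8/16]
  14 → host 5 (new)  [load 14/16]
  2 → host 2  [load 16/16]
5 hosts opened.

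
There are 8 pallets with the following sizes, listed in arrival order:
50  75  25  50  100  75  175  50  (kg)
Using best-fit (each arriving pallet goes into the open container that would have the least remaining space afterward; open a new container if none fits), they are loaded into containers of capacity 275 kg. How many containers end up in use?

3

  50 → container 1 (new)  [load 50/275]
  75 → container 1  [load 125/275]
  25 → container 1  [load 150/275]
  50 → container 1  [load 200/275]
  100 → container 2 (new)  [load 100/275]
  75 → container 1  [load 275/275]
  175 → container 2  [load 275/275]
  50 → container 3 (new)  [load 50/275]
3 containers opened.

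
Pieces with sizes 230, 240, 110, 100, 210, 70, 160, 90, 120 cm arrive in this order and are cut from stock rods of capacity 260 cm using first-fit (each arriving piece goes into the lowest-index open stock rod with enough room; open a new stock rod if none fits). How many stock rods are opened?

6

  230 → stock rod 1 (new)  [load 230/260]
  240 → stock rod 2 (new)  [load 240/260]
  110 → stock rod 3 (new)  [load 110/260]
  100 → stock rod 3  [load 210/260]
  210 → stock rod 4 (new)  [load 210/260]
  70 → stock rod 5 (new)  [load 70/260]
  160 → stock rod 5  [load 230/260]
  90 → stock rod 6 (new)  [load 90/260]
  120 → stock rod 6  [load 210/260]
6 stock rods opened.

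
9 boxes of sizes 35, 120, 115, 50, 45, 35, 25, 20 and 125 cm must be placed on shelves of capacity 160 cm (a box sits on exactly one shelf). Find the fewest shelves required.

Total = 125 + 120 + 115 + 50 + 45 + 35 + 35 + 25 + 20 = 570 cm.
Lower bound: ⌈570/160⌉ = 4 shelves.
A packing using 4 shelves:
  shelf 1: 125 + 35 = 160
  shelf 2: 120 + 35 = 155
  shelf 3: 115 + 45 = 160
  shelf 4: 50 + 25 + 20 = 95
This matches the lower bound, so 4 is optimal.

4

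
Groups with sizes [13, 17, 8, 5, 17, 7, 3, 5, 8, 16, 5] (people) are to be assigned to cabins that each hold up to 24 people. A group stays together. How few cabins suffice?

Total = 17 + 17 + 16 + 13 + 8 + 8 + 7 + 5 + 5 + 5 + 3 = 104 people.
Lower bound: ⌈104/24⌉ = 5 cabins.
A packing using 5 cabins:
  cabin 1: 17 + 7 = 24
  cabin 2: 17 + 5 = 22
  cabin 3: 16 + 8 = 24
  cabin 4: 13 + 8 + 3 = 24
  cabin 5: 5 + 5 = 10
This matches the lower bound, so 5 is optimal.

5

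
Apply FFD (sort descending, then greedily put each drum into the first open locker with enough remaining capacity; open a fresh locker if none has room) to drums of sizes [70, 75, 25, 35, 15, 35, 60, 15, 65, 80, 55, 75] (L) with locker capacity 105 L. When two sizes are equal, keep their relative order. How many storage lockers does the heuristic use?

Sorted descending: 80, 75, 75, 70, 65, 60, 55, 35, 35, 25, 15, 15.
  80 → locker 1 (new)  [load 80/105]
  75 → locker 2 (new)  [load 75/105]
  75 → locker 3 (new)  [load 75/105]
  70 → locker 4 (new)  [load 70/105]
  65 → locker 5 (new)  [load 65/105]
  60 → locker 6 (new)  [load 60/105]
  55 → locker 7 (new)  [load 55/105]
  35 → locker 4  [load 105/105]
  35 → locker 5  [load 100/105]
  25 → locker 1  [load 105/105]
  15 → locker 2  [load 90/105]
  15 → locker 2  [load 105/105]
7 storage lockers opened.

7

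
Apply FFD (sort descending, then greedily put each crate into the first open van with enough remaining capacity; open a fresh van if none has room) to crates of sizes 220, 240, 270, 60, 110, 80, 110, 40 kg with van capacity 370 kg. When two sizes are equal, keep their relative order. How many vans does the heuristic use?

4

Sorted descending: 270, 240, 220, 110, 110, 80, 60, 40.
  270 → van 1 (new)  [load 270/370]
  240 → van 2 (new)  [load 240/370]
  220 → van 3 (new)  [load 220/370]
  110 → van 2  [load 350/370]
  110 → van 3  [load 330/370]
  80 → van 1  [load 350/370]
  60 → van 4 (new)  [load 60/370]
  40 → van 3  [load 370/370]
4 vans opened.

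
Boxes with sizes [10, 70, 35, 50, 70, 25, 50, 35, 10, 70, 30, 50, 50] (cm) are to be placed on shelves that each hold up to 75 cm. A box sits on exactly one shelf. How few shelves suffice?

Total = 70 + 70 + 70 + 50 + 50 + 50 + 50 + 35 + 35 + 30 + 25 + 10 + 10 = 555 cm.
Lower bound: ⌈555/75⌉ = 8 shelves.
A packing using 9 shelves:
  shelf 1: 70 = 70
  shelf 2: 70 = 70
  shelf 3: 70 = 70
  shelf 4: 50 + 25 = 75
  shelf 5: 50 + 10 + 10 = 70
  shelf 6: 50 = 50
  shelf 7: 50 = 50
  shelf 8: 35 + 35 = 70
  shelf 9: 30 = 30
No arrangement into 8 shelves stays within capacity, so 9 is optimal.

9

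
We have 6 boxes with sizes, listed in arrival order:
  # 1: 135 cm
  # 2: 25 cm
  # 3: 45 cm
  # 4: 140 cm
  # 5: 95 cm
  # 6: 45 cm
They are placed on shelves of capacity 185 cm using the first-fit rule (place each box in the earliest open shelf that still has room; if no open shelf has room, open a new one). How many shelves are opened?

  135 → shelf 1 (new)  [load 135/185]
  25 → shelf 1  [load 160/185]
  45 → shelf 2 (new)  [load 45/185]
  140 → shelf 2  [load 185/185]
  95 → shelf 3 (new)  [load 95/185]
  45 → shelf 3  [load 140/185]
3 shelves opened.

3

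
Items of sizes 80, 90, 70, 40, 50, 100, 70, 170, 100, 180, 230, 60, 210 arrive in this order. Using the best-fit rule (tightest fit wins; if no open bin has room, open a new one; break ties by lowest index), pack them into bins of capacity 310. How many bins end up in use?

  80 → bin 1 (new)  [load 80/310]
  90 → bin 1  [load 170/310]
  70 → bin 1  [load 240/310]
  40 → bin 1  [load 280/310]
  50 → bin 2 (new)  [load 50/310]
  100 → bin 2  [load 150/310]
  70 → bin 2  [load 220/310]
  170 → bin 3 (new)  [load 170/310]
  100 → bin 3  [load 270/310]
  180 → bin 4 (new)  [load 180/310]
  230 → bin 5 (new)  [load 230/310]
  60 → bin 5  [load 290/310]
  210 → bin 6 (new)  [load 210/310]
6 bins opened.

6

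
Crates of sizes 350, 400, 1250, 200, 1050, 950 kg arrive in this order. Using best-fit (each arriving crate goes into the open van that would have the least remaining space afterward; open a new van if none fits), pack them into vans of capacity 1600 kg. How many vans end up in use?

4

  350 → van 1 (new)  [load 350/1600]
  400 → van 1  [load 750/1600]
  1250 → van 2 (new)  [load 1250/1600]
  200 → van 2  [load 1450/1600]
  1050 → van 3 (new)  [load 1050/1600]
  950 → van 4 (new)  [load 950/1600]
4 vans opened.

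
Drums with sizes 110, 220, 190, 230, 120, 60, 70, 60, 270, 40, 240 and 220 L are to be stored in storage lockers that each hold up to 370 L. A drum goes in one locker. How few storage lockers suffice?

6

Total = 270 + 240 + 230 + 220 + 220 + 190 + 120 + 110 + 70 + 60 + 60 + 40 = 1830 L.
Lower bound: ⌈1830/370⌉ = 5 storage lockers.
Also, 6 drums each exceed 185 L, and no two of those can share a locker, so at least 6 storage lockers are needed.
A packing using 6 storage lockers:
  locker 1: 270 + 70 = 340
  locker 2: 240 + 120 = 360
  locker 3: 230 + 110 = 340
  locker 4: 220 + 60 + 60 = 340
  locker 5: 220 + 40 = 260
  locker 6: 190 = 190
This matches the lower bound, so 6 is optimal.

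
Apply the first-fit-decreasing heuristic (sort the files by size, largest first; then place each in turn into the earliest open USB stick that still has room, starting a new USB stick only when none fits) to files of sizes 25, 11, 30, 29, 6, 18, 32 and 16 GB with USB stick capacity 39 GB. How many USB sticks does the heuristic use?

5

Sorted descending: 32, 30, 29, 25, 18, 16, 11, 6.
  32 → USB stick 1 (new)  [load 32/39]
  30 → USB stick 2 (new)  [load 30/39]
  29 → USB stick 3 (new)  [load 29/39]
  25 → USB stick 4 (new)  [load 25/39]
  18 → USB stick 5 (new)  [load 18/39]
  16 → USB stick 5  [load 34/39]
  11 → USB stick 4  [load 36/39]
  6 → USB stick 1  [load 38/39]
5 USB sticks opened.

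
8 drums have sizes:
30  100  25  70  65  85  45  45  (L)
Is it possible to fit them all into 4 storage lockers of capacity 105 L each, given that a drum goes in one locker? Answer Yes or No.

Total = 465 L; ⌈465/105⌉ = 5.
At least 5 storage lockers are required, but only 4 are allowed.

No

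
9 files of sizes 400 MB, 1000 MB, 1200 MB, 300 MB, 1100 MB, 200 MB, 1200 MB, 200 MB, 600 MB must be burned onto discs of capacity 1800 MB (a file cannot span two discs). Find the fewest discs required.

Total = 1200 + 1200 + 1100 + 1000 + 600 + 400 + 300 + 200 + 200 = 6200 MB.
Lower bound: ⌈6200/1800⌉ = 4 discs.
A packing using 4 discs:
  disc 1: 1200 + 600 = 1800
  disc 2: 1200 + 400 + 200 = 1800
  disc 3: 1100 + 300 + 200 = 1600
  disc 4: 1000 = 1000
This matches the lower bound, so 4 is optimal.

4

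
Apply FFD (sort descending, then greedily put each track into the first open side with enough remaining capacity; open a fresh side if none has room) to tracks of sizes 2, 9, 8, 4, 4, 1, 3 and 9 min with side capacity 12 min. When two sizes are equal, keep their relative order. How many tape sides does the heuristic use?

Sorted descending: 9, 9, 8, 4, 4, 3, 2, 1.
  9 → side 1 (new)  [load 9/12]
  9 → side 2 (new)  [load 9/12]
  8 → side 3 (new)  [load 8/12]
  4 → side 3  [load 12/12]
  4 → side 4 (new)  [load 4/12]
  3 → side 1  [load 12/12]
  2 → side 2  [load 11/12]
  1 → side 2  [load 12/12]
4 tape sides opened.

4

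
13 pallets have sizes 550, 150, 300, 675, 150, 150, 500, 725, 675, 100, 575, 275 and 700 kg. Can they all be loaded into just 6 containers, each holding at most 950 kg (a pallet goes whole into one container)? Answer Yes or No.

No

Total = 5525 kg; ⌈5525/950⌉ = 6.
7 pallets each exceed half the capacity and cannot share a container, forcing at least 7 containers.
At least 7 containers are required, but only 6 are allowed.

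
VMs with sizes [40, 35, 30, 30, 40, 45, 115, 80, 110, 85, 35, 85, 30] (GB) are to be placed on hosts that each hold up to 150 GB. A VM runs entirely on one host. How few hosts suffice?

Total = 115 + 110 + 85 + 85 + 80 + 45 + 40 + 40 + 35 + 35 + 30 + 30 + 30 = 760 GB.
Lower bound: ⌈760/150⌉ = 6 hosts.
A packing using 6 hosts:
  host 1: 115 + 35 = 150
  host 2: 110 + 40 = 150
  host 3: 85 + 45 = 130
  host 4: 85 + 40 = 125
  host 5: 80 + 35 + 30 = 145
  host 6: 30 + 30 = 60
This matches the lower bound, so 6 is optimal.

6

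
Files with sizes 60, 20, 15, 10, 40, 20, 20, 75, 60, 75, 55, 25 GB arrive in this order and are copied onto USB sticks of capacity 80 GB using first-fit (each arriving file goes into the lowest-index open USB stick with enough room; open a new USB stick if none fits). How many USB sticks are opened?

  60 → USB stick 1 (new)  [load 60/80]
  20 → USB stick 1  [load 80/80]
  15 → USB stick 2 (new)  [load 15/80]
  10 → USB stick 2  [load 25/80]
  40 → USB stick 2  [load 65/80]
  20 → USB stick 3 (new)  [load 20/80]
  20 → USB stick 3  [load 40/80]
  75 → USB stick 4 (new)  [load 75/80]
  60 → USB stick 5 (new)  [load 60/80]
  75 → USB stick 6 (new)  [load 75/80]
  55 → USB stick 7 (new)  [load 55/80]
  25 → USB stick 3  [load 65/80]
7 USB sticks opened.

7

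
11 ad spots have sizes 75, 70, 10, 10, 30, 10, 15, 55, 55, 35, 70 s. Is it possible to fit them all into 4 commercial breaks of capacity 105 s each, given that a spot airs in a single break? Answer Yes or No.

No

Total = 435 s; ⌈435/105⌉ = 5.
At least 5 commercial breaks are required, but only 4 are allowed.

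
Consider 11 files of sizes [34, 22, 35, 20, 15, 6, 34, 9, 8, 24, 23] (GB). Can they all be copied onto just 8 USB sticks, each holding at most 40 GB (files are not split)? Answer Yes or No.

A valid assignment using 7 USB sticks:
  USB stick 1: 35 = 35
  USB stick 2: 34 + 6 = 40
  USB stick 3: 34 = 34
  USB stick 4: 24 + 15 = 39
  USB stick 5: 23 + 9 + 8 = 40
  USB stick 6: 22 = 22
  USB stick 7: 20 = 20
That uses only 7 ≤ 8, so 8 USB sticks are enough.

Yes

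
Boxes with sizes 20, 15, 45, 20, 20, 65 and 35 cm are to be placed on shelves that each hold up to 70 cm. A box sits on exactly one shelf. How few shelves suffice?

4

Total = 65 + 45 + 35 + 20 + 20 + 20 + 15 = 220 cm.
Lower bound: ⌈220/70⌉ = 4 shelves.
A packing using 4 shelves:
  shelf 1: 65 = 65
  shelf 2: 45 + 20 = 65
  shelf 3: 35 + 20 + 15 = 70
  shelf 4: 20 = 20
This matches the lower bound, so 4 is optimal.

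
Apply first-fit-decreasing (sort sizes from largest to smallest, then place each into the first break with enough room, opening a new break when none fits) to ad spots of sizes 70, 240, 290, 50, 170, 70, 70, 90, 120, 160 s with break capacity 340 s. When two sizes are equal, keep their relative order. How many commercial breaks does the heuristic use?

4

Sorted descending: 290, 240, 170, 160, 120, 90, 70, 70, 70, 50.
  290 → break 1 (new)  [load 290/340]
  240 → break 2 (new)  [load 240/340]
  170 → break 3 (new)  [load 170/340]
  160 → break 3  [load 330/340]
  120 → break 4 (new)  [load 120/340]
  90 → break 2  [load 330/340]
  70 → break 4  [load 190/340]
  70 → break 4  [load 260/340]
  70 → break 4  [load 330/340]
  50 → break 1  [load 340/340]
4 commercial breaks opened.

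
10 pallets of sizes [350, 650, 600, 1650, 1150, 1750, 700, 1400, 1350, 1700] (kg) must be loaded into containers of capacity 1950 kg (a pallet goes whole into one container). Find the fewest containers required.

Total = 1750 + 1700 + 1650 + 1400 + 1350 + 1150 + 700 + 650 + 600 + 350 = 11300 kg.
Lower bound: ⌈11300/1950⌉ = 6 containers.
A packing using 7 containers:
  container 1: 1750 = 1750
  container 2: 1700 = 1700
  container 3: 1650 = 1650
  container 4: 1400 + 350 = 1750
  container 5: 1350 + 600 = 1950
  container 6: 1150 + 700 = 1850
  container 7: 650 = 650
No arrangement into 6 containers stays within capacity, so 7 is optimal.

7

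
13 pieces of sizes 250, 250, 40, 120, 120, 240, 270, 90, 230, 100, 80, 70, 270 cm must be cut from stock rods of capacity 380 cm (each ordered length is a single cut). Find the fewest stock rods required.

Total = 270 + 270 + 250 + 250 + 240 + 230 + 120 + 120 + 100 + 90 + 80 + 70 + 40 = 2130 cm.
Lower bound: ⌈2130/380⌉ = 6 stock rods.
A packing using 6 stock rods:
  stock rod 1: 270 + 100 = 370
  stock rod 2: 270 + 90 = 360
  stock rod 3: 250 + 120 = 370
  stock rod 4: 250 + 120 = 370
  stock rod 5: 240 + 80 + 40 = 360
  stock rod 6: 230 + 70 = 300
This matches the lower bound, so 6 is optimal.

6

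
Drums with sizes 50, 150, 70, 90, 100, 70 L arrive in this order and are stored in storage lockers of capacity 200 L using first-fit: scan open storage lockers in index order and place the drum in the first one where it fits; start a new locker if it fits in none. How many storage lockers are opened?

  50 → locker 1 (new)  [load 50/200]
  150 → locker 1  [load 200/200]
  70 → locker 2 (new)  [load 70/200]
  90 → locker 2  [load 160/200]
  100 → locker 3 (new)  [load 100/200]
  70 → locker 3  [load 170/200]
3 storage lockers opened.

3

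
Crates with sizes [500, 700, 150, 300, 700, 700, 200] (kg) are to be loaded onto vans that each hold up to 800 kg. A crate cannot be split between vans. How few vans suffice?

5

Total = 700 + 700 + 700 + 500 + 300 + 200 + 150 = 3250 kg.
Lower bound: ⌈3250/800⌉ = 5 vans.
A packing using 5 vans:
  van 1: 700 = 700
  van 2: 700 = 700
  van 3: 700 = 700
  van 4: 500 + 300 = 800
  van 5: 200 + 150 = 350
This matches the lower bound, so 5 is optimal.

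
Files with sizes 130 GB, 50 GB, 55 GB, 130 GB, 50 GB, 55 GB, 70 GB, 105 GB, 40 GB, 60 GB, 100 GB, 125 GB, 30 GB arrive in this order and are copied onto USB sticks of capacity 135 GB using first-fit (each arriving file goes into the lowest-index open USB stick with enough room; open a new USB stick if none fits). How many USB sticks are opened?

9

  130 → USB stick 1 (new)  [load 130/135]
  50 → USB stick 2 (new)  [load 50/135]
  55 → USB stick 2  [load 105/135]
  130 → USB stick 3 (new)  [load 130/135]
  50 → USB stick 4 (new)  [load 50/135]
  55 → USB stick 4  [load 105/135]
  70 → USB stick 5 (new)  [load 70/135]
  105 → USB stick 6 (new)  [load 105/135]
  40 → USB stick 5  [load 110/135]
  60 → USB stick 7 (new)  [load 60/135]
  100 → USB stick 8 (new)  [load 100/135]
  125 → USB stick 9 (new)  [load 125/135]
  30 → USB stick 2  [load 135/135]
9 USB sticks opened.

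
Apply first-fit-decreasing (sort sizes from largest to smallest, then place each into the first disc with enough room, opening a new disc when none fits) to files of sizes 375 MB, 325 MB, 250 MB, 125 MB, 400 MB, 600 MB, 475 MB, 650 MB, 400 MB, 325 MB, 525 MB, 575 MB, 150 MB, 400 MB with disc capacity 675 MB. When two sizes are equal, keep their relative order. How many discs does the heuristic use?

Sorted descending: 650, 600, 575, 525, 475, 400, 400, 400, 375, 325, 325, 250, 150, 125.
  650 → disc 1 (new)  [load 650/675]
  600 → disc 2 (new)  [load 600/675]
  575 → disc 3 (new)  [load 575/675]
  525 → disc 4 (new)  [load 525/675]
  475 → disc 5 (new)  [load 475/675]
  400 → disc 6 (new)  [load 400/675]
  400 → disc 7 (new)  [load 400/675]
  400 → disc 8 (new)  [load 400/675]
  375 → disc 9 (new)  [load 375/675]
  325 → disc 10 (new)  [load 325/675]
  325 → disc 10  [load 650/675]
  250 → disc 6  [load 650/675]
  150 → disc 4  [load 675/675]
  125 → disc 5  [load 600/675]
10 discs opened.

10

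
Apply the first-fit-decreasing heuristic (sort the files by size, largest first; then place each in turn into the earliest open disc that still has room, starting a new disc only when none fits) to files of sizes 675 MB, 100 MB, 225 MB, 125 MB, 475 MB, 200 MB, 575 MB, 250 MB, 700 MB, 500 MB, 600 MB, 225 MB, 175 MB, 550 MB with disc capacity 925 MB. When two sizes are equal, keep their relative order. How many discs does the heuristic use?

7

Sorted descending: 700, 675, 600, 575, 550, 500, 475, 250, 225, 225, 200, 175, 125, 100.
  700 → disc 1 (new)  [load 700/925]
  675 → disc 2 (new)  [load 675/925]
  600 → disc 3 (new)  [load 600/925]
  575 → disc 4 (new)  [load 575/925]
  550 → disc 5 (new)  [load 550/925]
  500 → disc 6 (new)  [load 500/925]
  475 → disc 7 (new)  [load 475/925]
  250 → disc 2  [load 925/925]
  225 → disc 1  [load 925/925]
  225 → disc 3  [load 825/925]
  200 → disc 4  [load 775/925]
  175 → disc 5  [load 725/925]
  125 → disc 4  [load 900/925]
  100 → disc 3  [load 925/925]
7 discs opened.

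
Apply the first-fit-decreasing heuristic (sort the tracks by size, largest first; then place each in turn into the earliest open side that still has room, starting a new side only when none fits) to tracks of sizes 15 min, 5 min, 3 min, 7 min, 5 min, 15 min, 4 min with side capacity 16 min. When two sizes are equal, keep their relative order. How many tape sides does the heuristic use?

4

Sorted descending: 15, 15, 7, 5, 5, 4, 3.
  15 → side 1 (new)  [load 15/16]
  15 → side 2 (new)  [load 15/16]
  7 → side 3 (new)  [load 7/16]
  5 → side 3  [load 12/16]
  5 → side 4 (new)  [load 5/16]
  4 → side 3  [load 16/16]
  3 → side 4  [load 8/16]
4 tape sides opened.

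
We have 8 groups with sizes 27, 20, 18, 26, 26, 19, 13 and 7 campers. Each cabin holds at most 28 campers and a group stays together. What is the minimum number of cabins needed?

Total = 27 + 26 + 26 + 20 + 19 + 18 + 13 + 7 = 156 campers.
Lower bound: ⌈156/28⌉ = 6 cabins.
A packing using 7 cabins:
  cabin 1: 27 = 27
  cabin 2: 26 = 26
  cabin 3: 26 = 26
  cabin 4: 20 + 7 = 27
  cabin 5: 19 = 19
  cabin 6: 18 = 18
  cabin 7: 13 = 13
No arrangement into 6 cabins stays within capacity, so 7 is optimal.

7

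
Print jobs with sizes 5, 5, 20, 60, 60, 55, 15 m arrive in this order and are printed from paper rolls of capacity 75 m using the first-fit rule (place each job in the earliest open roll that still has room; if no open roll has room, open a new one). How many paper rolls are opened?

  5 → roll 1 (new)  [load 5/75]
  5 → roll 1  [load 10/75]
  20 → roll 1  [load 30/75]
  60 → roll 2 (new)  [load 60/75]
  60 → roll 3 (new)  [load 60/75]
  55 → roll 4 (new)  [load 55/75]
  15 → roll 1  [load 45/75]
4 paper rolls opened.

4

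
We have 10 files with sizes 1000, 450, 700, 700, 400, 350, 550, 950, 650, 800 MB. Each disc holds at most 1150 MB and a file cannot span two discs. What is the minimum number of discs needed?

7

Total = 1000 + 950 + 800 + 700 + 700 + 650 + 550 + 450 + 400 + 350 = 6550 MB.
Lower bound: ⌈6550/1150⌉ = 6 discs.
A packing using 7 discs:
  disc 1: 1000 = 1000
  disc 2: 950 = 950
  disc 3: 800 + 350 = 1150
  disc 4: 700 + 450 = 1150
  disc 5: 700 + 400 = 1100
  disc 6: 650 = 650
  disc 7: 550 = 550
No arrangement into 6 discs stays within capacity, so 7 is optimal.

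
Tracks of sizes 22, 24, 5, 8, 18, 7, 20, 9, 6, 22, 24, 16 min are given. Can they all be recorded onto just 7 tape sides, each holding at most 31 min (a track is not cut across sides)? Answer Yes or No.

A valid assignment using 7 tape sides:
  side 1: 24 + 7 = 31
  side 2: 24 + 6 = 30
  side 3: 22 + 9 = 31
  side 4: 22 + 8 = 30
  side 5: 20 + 5 = 25
  side 6: 18 = 18
  side 7: 16 = 16
Every load is within 31 min, so 7 tape sides suffice.

Yes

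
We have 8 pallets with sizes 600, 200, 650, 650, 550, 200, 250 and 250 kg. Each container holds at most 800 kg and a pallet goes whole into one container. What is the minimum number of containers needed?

Total = 650 + 650 + 600 + 550 + 250 + 250 + 200 + 200 = 3350 kg.
Lower bound: ⌈3350/800⌉ = 5 containers.
A packing using 5 containers:
  container 1: 650 = 650
  container 2: 650 = 650
  container 3: 600 + 200 = 800
  container 4: 550 + 250 = 800
  container 5: 250 + 200 = 450
This matches the lower bound, so 5 is optimal.

5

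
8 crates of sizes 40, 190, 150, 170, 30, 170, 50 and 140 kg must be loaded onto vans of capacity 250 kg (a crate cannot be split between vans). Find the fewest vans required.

Total = 190 + 170 + 170 + 150 + 140 + 50 + 40 + 30 = 940 kg.
Lower bound: ⌈940/250⌉ = 4 vans.
Also, 5 crates each exceed 125 kg, and no two of those can share a van, so at least 5 vans are needed.
A packing using 5 vans:
  van 1: 190 + 50 = 240
  van 2: 170 + 40 + 30 = 240
  van 3: 170 = 170
  van 4: 150 = 150
  van 5: 140 = 140
This matches the lower bound, so 5 is optimal.

5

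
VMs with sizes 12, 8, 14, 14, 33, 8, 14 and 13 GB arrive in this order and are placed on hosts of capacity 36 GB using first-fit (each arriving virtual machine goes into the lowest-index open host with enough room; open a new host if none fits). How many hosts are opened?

4

  12 → host 1 (new)  [load 12/36]
  8 → host 1  [load 20/36]
  14 → host 1  [load 34/36]
  14 → host 2 (new)  [load 14/36]
  33 → host 3 (new)  [load 33/36]
  8 → host 2  [load 22/36]
  14 → host 2  [load 36/36]
  13 → host 4 (new)  [load 13/36]
4 hosts opened.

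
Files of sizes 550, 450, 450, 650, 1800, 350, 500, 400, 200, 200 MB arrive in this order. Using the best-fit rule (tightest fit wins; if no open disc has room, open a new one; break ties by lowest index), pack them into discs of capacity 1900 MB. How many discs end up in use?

  550 → disc 1 (new)  [load 550/1900]
  450 → disc 1  [load 1000/1900]
  450 → disc 1  [load 1450/1900]
  650 → disc 2 (new)  [load 650/1900]
  1800 → disc 3 (new)  [load 1800/1900]
  350 → disc 1  [load 1800/1900]
  500 → disc 2  [load 1150/1900]
  400 → disc 2  [load 1550/1900]
  200 → disc 2  [load 1750/1900]
  200 → disc 4 (new)  [load 200/1900]
4 discs opened.

4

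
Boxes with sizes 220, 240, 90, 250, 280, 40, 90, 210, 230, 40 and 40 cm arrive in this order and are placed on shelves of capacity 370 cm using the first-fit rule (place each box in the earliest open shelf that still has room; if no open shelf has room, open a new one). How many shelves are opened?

6

  220 → shelf 1 (new)  [load 220/370]
  240 → shelf 2 (new)  [load 240/370]
  90 → shelf 1  [load 310/370]
  250 → shelf 3 (new)  [load 250/370]
  280 → shelf 4 (new)  [load 280/370]
  40 → shelf 1  [load 350/370]
  90 → shelf 2  [load 330/370]
  210 → shelf 5 (new)  [load 210/370]
  230 → shelf 6 (new)  [load 230/370]
  40 → shelf 2  [load 370/370]
  40 → shelf 3  [load 290/370]
6 shelves opened.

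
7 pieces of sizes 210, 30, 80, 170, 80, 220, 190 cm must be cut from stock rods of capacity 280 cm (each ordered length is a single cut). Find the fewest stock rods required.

Total = 220 + 210 + 190 + 170 + 80 + 80 + 30 = 980 cm.
Lower bound: ⌈980/280⌉ = 4 stock rods.
A packing using 4 stock rods:
  stock rod 1: 220 + 30 = 250
  stock rod 2: 210 = 210
  stock rod 3: 190 + 80 = 270
  stock rod 4: 170 + 80 = 250
This matches the lower bound, so 4 is optimal.

4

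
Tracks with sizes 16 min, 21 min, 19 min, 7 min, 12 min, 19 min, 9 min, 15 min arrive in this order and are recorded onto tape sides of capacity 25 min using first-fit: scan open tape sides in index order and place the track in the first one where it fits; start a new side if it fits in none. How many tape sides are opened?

  16 → side 1 (new)  [load 16/25]
  21 → side 2 (new)  [load 21/25]
  19 → side 3 (new)  [load 19/25]
  7 → side 1  [load 23/25]
  12 → side 4 (new)  [load 12/25]
  19 → side 5 (new)  [load 19/25]
  9 → side 4  [load 21/25]
  15 → side 6 (new)  [load 15/25]
6 tape sides opened.

6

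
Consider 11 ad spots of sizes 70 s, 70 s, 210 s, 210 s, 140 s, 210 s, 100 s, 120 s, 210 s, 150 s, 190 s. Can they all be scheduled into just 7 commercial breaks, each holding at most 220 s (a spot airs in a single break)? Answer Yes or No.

Total = 1680 s; ⌈1680/220⌉ = 8.
At least 8 commercial breaks are required, but only 7 are allowed.

No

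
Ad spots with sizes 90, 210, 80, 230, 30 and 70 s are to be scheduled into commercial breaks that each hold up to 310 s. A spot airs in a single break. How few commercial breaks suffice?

Total = 230 + 210 + 90 + 80 + 70 + 30 = 710 s.
Lower bound: ⌈710/310⌉ = 3 commercial breaks.
A packing using 3 commercial breaks:
  break 1: 230 + 80 = 310
  break 2: 210 + 90 = 300
  break 3: 70 + 30 = 100
This matches the lower bound, so 3 is optimal.

3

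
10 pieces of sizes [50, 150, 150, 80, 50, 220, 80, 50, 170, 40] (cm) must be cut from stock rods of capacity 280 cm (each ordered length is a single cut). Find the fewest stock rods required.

Total = 220 + 170 + 150 + 150 + 80 + 80 + 50 + 50 + 50 + 40 = 1040 cm.
Lower bound: ⌈1040/280⌉ = 4 stock rods.
A packing using 4 stock rods:
  stock rod 1: 220 + 50 = 270
  stock rod 2: 170 + 80 = 250
  stock rod 3: 150 + 80 + 50 = 280
  stock rod 4: 150 + 50 + 40 = 240
This matches the lower bound, so 4 is optimal.

4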